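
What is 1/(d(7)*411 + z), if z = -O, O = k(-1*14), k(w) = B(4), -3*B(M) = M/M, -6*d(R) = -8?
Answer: 3/1645 ≈ 0.0018237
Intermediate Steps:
d(R) = 4/3 (d(R) = -1/6*(-8) = 4/3)
B(M) = -1/3 (B(M) = -M/(3*M) = -1/3*1 = -1/3)
k(w) = -1/3
O = -1/3 ≈ -0.33333
z = 1/3 (z = -1*(-1/3) = 1/3 ≈ 0.33333)
1/(d(7)*411 + z) = 1/((4/3)*411 + 1/3) = 1/(548 + 1/3) = 1/(1645/3) = 3/1645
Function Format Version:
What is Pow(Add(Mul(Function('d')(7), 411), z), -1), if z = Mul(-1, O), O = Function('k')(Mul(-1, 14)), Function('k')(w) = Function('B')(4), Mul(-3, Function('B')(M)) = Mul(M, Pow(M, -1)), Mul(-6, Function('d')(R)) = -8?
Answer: Rational(3, 1645) ≈ 0.0018237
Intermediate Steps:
Function('d')(R) = Rational(4, 3) (Function('d')(R) = Mul(Rational(-1, 6), -8) = Rational(4, 3))
Function('B')(M) = Rational(-1, 3) (Function('B')(M) = Mul(Rational(-1, 3), Mul(M, Pow(M, -1))) = Mul(Rational(-1, 3), 1) = Rational(-1, 3))
Function('k')(w) = Rational(-1, 3)
O = Rational(-1, 3) ≈ -0.33333
z = Rational(1, 3) (z = Mul(-1, Rational(-1, 3)) = Rational(1, 3) ≈ 0.33333)
Pow(Add(Mul(Function('d')(7), 411), z), -1) = Pow(Add(Mul(Rational(4, 3), 411), Rational(1, 3)), -1) = Pow(Add(548, Rational(1, 3)), -1) = Pow(Rational(1645, 3), -1) = Rational(3, 1645)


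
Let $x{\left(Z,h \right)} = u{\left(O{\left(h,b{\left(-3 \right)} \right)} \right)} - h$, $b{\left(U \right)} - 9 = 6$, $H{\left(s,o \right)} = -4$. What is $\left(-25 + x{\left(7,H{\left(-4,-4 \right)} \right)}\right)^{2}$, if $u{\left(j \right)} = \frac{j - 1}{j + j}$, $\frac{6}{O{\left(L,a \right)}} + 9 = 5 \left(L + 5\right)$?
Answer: $\frac{14641}{36} \approx 406.69$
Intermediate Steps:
$b{\left(U \right)} = 15$ ($b{\left(U \right)} = 9 + 6 = 15$)
$O{\left(L,a \right)} = \frac{6}{16 + 5 L}$ ($O{\left(L,a \right)} = \frac{6}{-9 + 5 \left(L + 5\right)} = \frac{6}{-9 + 5 \left(5 + L\right)} = \frac{6}{-9 + \left(25 + 5 L\right)} = \frac{6}{16 + 5 L}$)
$u{\left(j \right)} = \frac{-1 + j}{2 j}$
$x{\left(Z,h \right)} = - h + \frac{\left(-1 + \frac{6}{16 + 5 h}\right) \left(\frac{8}{3} + \frac{5 h}{6}\right)}{2}$ ($x{\left(Z,h \right)} = \frac{-1 + \frac{6}{16 + 5 h}}{2 \frac{6}{16 + 5 h}} - h = \frac{\left(\frac{8}{3} + \frac{5 h}{6}\right) \left(-1 + \frac{6}{16 + 5 h}\right)}{2} - h = \frac{\left(-1 + \frac{6}{16 + 5 h}\right) \left(\frac{8}{3} + \frac{5 h}{6}\right)}{2} - h = - h + \frac{\left(-1 + \frac{6}{16 + 5 h}\right) \left(\frac{8}{3} + \frac{5 h}{6}\right)}{2}$)
$\left(-25 + x{\left(7,H{\left(-4,-4 \right)} \right)}\right)^{2} = \left(-25 - - \frac{29}{6}\right)^{2} = \left(-25 + \left(- \frac{5}{6} + \frac{17}{3}\right)\right)^{2} = \left(-25 + \frac{29}{6}\right)^{2} = \left(- \frac{121}{6}\right)^{2} = \frac{14641}{36}$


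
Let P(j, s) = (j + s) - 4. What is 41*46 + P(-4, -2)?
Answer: 1876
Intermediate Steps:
P(j, s) = -4 + j + s
41*46 + P(-4, -2) = 41*46 + (-4 - 4 - 2) = 1886 - 10 = 1876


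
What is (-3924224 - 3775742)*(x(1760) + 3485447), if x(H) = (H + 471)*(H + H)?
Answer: -87306580388722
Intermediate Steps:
x(H) = 2*H*(471 + H) (x(H) = (471 + H)*(2*H) = 2*H*(471 + H))
(-3924224 - 3775742)*(x(1760) + 3485447) = (-3924224 - 3775742)*(2*1760*(471 + 1760) + 3485447) = -7699966*(2*1760*2231 + 3485447) = -7699966*(7853120 + 3485447) = -7699966*11338567 = -87306580388722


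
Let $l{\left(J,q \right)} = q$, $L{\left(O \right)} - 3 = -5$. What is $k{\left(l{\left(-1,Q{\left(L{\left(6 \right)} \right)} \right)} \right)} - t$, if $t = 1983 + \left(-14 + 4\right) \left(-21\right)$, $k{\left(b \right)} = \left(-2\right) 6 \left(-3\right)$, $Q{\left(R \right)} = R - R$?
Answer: $-2157$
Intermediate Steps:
$L{\left(O \right)} = -2$ ($L{\left(O \right)} = 3 - 5 = -2$)
$Q{\left(R \right)} = 0$
$k{\left(b \right)} = 36$ ($k{\left(b \right)} = \left(-12\right) \left(-3\right) = 36$)
$t = 2193$ ($t = 1983 - -210 = 1983 + 210 = 2193$)
$k{\left(l{\left(-1,Q{\left(L{\left(6 \right)} \right)} \right)} \right)} - t = 36 - 2193 = -2157$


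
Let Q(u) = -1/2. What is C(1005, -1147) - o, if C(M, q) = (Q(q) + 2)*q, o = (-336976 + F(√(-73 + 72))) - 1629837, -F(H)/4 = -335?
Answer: 3927505/2 ≈ 1.9638e+6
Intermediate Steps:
F(H) = 1340 (F(H) = -4*(-335) = 1340)
Q(u) = -½ (Q(u) = -1*½ = -½)
o = -1965473 (o = (-336976 + 1340) - 1629837 = -335636 - 1629837 = -1965473)
C(M, q) = 3*q/2 (C(M, q) = (-½ + 2)*q = 3*q/2)
C(1005, -1147) - o = (3/2)*(-1147) - 1*(-1965473) = -3441/2 + 1965473 = 3927505/2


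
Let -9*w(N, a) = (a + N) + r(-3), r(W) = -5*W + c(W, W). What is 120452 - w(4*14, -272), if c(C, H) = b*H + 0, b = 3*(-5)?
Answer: 361304/3 ≈ 1.2043e+5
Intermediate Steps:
b = -15
c(C, H) = -15*H (c(C, H) = -15*H + 0 = -15*H)
r(W) = -20*W (r(W) = -5*W - 15*W = -20*W)
w(N, a) = -20/3 - N/9 - a/9 (w(N, a) = -((a + N) - 20*(-3))/9 = -((N + a) + 60)/9 = -(60 + N + a)/9 = -20/3 - N/9 - a/9)
120452 - w(4*14, -272) = 120452 - (-20/3 - 4*14/9 - ⅑*(-272)) = 120452 - (-20/3 - ⅑*56 + 272/9) = 120452 - (-20/3 - 56/9 + 272/9) = 120452 - 1*52/3 = 120452 - 52/3 = 361304/3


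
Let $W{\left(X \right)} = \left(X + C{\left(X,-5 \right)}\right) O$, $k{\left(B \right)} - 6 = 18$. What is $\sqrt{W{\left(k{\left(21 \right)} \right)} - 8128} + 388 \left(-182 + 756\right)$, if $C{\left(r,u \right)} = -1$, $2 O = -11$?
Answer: $222712 + \frac{i \sqrt{33018}}{2} \approx 2.2271 \cdot 10^{5} + 90.854 i$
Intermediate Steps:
$O = - \frac{11}{2}$ ($O = \frac{1}{2} \left(-11\right) = - \frac{11}{2} \approx -5.5$)
$k{\left(B \right)} = 24$ ($k{\left(B \right)} = 6 + 18 = 24$)
$W{\left(X \right)} = \frac{11}{2} - \frac{11 X}{2}$ ($W{\left(X \right)} = \left(X - 1\right) \left(- \frac{11}{2}\right) = \left(-1 + X\right) \left(- \frac{11}{2}\right) = \frac{11}{2} - \frac{11 X}{2}$)
$\sqrt{W{\left(k{\left(21 \right)} \right)} - 8128} + 388 \left(-182 + 756\right) = \sqrt{\left(\frac{11}{2} - 132\right) - 8128} + 388 \left(-182 + 756\right) = \sqrt{\left(\frac{11}{2} - 132\right) - 8128} + 388 \cdot 574 = \sqrt{- \frac{253}{2} - 8128} + 222712 = \sqrt{- \frac{16509}{2}} + 222712 = \frac{i \sqrt{33018}}{2} + 222712 = 222712 + \frac{i \sqrt{33018}}{2}$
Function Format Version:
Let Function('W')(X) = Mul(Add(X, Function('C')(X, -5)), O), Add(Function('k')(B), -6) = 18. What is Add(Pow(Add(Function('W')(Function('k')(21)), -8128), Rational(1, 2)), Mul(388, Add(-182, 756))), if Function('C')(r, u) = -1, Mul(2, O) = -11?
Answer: Add(222712, Mul(Rational(1, 2), I, Pow(33018, Rational(1, 2)))) ≈ Add(2.2271e+5, Mul(90.854, I))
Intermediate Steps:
O = Rational(-11, 2) (O = Mul(Rational(1, 2), -11) = Rational(-11, 2) ≈ -5.5000)
Function('k')(B) = 24 (Function('k')(B) = Add(6, 18) = 24)
Function('W')(X) = Add(Rational(11, 2), Mul(Rational(-11, 2), X)) (Function('W')(X) = Mul(Add(X, -1), Rational(-11, 2)) = Mul(Add(-1, X), Rational(-11, 2)) = Add(Rational(11, 2), Mul(Rational(-11, 2), X)))
Add(Pow(Add(Function('W')(Function('k')(21)), -8128), Rational(1, 2)), Mul(388, Add(-182, 756))) = Add(Pow(Add(Add(Rational(11, 2), Mul(Rational(-11, 2), 24)), -8128), Rational(1, 2)), Mul(388, Add(-182, 756))) = Add(Pow(Add(Add(Rational(11, 2), -132), -8128), Rational(1, 2)), Mul(388, 574)) = Add(Pow(Add(Rational(-253, 2), -8128), Rational(1, 2)), 222712) = Add(Pow(Rational(-16509, 2), Rational(1, 2)), 222712) = Add(Mul(Rational(1, 2), I, Pow(33018, Rational(1, 2))), 222712) = Add(222712, Mul(Rational(1, 2), I, Pow(33018, Rational(1, 2))))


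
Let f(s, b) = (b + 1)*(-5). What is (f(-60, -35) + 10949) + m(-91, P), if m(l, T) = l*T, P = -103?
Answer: 20492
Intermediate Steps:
f(s, b) = -5 - 5*b (f(s, b) = (1 + b)*(-5) = -5 - 5*b)
m(l, T) = T*l
(f(-60, -35) + 10949) + m(-91, P) = ((-5 - 5*(-35)) + 10949) - 103*(-91) = ((-5 + 175) + 10949) + 9373 = (170 + 10949) + 9373 = 11119 + 9373 = 20492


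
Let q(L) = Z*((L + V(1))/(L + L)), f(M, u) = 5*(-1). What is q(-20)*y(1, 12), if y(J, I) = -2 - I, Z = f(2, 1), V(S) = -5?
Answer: 175/4 ≈ 43.750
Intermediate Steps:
f(M, u) = -5
Z = -5
q(L) = -5*(-5 + L)/(2*L) (q(L) = -5*(L - 5)/(L + L) = -5*(-5 + L)/(2*L))
q(-20)*y(1, 12) = ((5/2)*(5 - 1*(-20))/(-20))*(-2 - 1*12) = ((5/2)*(-1/20)*(5 + 20))*(-2 - 12) = ((5/2)*(-1/20)*25)*(-14) = -25/8*(-14) = 175/4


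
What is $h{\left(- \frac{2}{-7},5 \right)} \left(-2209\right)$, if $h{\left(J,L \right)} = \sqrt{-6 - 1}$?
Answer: $- 2209 i \sqrt{7} \approx - 5844.5 i$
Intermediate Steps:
$h{\left(J,L \right)} = i \sqrt{7}$ ($h{\left(J,L \right)} = \sqrt{-7} = i \sqrt{7}$)
$h{\left(- \frac{2}{-7},5 \right)} \left(-2209\right) = i \sqrt{7} \left(-2209\right) = - 2209 i \sqrt{7}$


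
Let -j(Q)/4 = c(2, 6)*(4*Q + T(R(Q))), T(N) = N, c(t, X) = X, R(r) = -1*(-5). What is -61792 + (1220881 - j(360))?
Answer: 1193769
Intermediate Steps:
R(r) = 5
j(Q) = -120 - 96*Q (j(Q) = -24*(4*Q + 5) = -24*(5 + 4*Q) = -4*(30 + 24*Q) = -120 - 96*Q)
-61792 + (1220881 - j(360)) = -61792 + (1220881 - (-120 - 96*360)) = -61792 + (1220881 - (-120 - 34560)) = -61792 + (1220881 - 1*(-34680)) = -61792 + (1220881 + 34680) = -61792 + 1255561 = 1193769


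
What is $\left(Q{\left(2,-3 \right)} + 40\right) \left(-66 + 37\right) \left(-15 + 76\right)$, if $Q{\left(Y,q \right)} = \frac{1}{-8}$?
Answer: $- \frac{564311}{8} \approx -70539.0$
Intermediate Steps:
$Q{\left(Y,q \right)} = - \frac{1}{8}$
$\left(Q{\left(2,-3 \right)} + 40\right) \left(-66 + 37\right) \left(-15 + 76\right) = \left(- \frac{1}{8} + 40\right) \left(-66 + 37\right) \left(-15 + 76\right) = \frac{319}{8} \left(-29\right) 61 = \left(- \frac{9251}{8}\right) 61 = - \frac{564311}{8}$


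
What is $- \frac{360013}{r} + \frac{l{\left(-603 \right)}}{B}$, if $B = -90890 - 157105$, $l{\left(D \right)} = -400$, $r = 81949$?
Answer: $- \frac{17849728867}{4064588451} \approx -4.3915$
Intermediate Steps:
$B = -247995$ ($B = -90890 - 157105 = -247995$)
$- \frac{360013}{r} + \frac{l{\left(-603 \right)}}{B} = - \frac{360013}{81949} - \frac{400}{-247995} = \left(-360013\right) \frac{1}{81949} - - \frac{80}{49599} = - \frac{360013}{81949} + \frac{80}{49599} = - \frac{17849728867}{4064588451}$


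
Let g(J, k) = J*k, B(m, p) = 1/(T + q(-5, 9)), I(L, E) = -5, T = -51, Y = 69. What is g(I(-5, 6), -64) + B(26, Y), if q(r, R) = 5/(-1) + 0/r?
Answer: 17919/56 ≈ 319.98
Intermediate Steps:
q(r, R) = -5 (q(r, R) = 5*(-1) + 0 = -5 + 0 = -5)
B(m, p) = -1/56 (B(m, p) = 1/(-51 - 5) = 1/(-56) = -1/56)
g(I(-5, 6), -64) + B(26, Y) = -5*(-64) - 1/56 = 320 - 1/56 = 17919/56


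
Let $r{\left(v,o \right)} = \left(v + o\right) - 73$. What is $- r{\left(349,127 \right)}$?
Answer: $-403$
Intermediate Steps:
$r{\left(v,o \right)} = -73 + o + v$ ($r{\left(v,o \right)} = \left(o + v\right) - 73 = -73 + o + v$)
$- r{\left(349,127 \right)} = - (-73 + 127 + 349) = \left(-1\right) 403 = -403$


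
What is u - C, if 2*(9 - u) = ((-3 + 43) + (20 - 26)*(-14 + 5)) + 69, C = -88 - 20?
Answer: 71/2 ≈ 35.500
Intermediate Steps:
C = -108
u = -145/2 (u = 9 - (((-3 + 43) + (20 - 26)*(-14 + 5)) + 69)/2 = 9 - ((40 - 6*(-9)) + 69)/2 = 9 - ((40 + 54) + 69)/2 = 9 - (94 + 69)/2 = 9 - ½*163 = 9 - 163/2 = -145/2 ≈ -72.500)
u - C = -145/2 - 1*(-108) = -145/2 + 108 = 71/2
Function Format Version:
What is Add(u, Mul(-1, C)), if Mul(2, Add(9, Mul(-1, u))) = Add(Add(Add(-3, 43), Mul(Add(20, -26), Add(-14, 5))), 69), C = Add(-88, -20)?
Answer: Rational(71, 2) ≈ 35.500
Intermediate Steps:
C = -108
u = Rational(-145, 2) (u = Add(9, Mul(Rational(-1, 2), Add(Add(Add(-3, 43), Mul(Add(20, -26), Add(-14, 5))), 69))) = Add(9, Mul(Rational(-1, 2), Add(Add(40, Mul(-6, -9)), 69))) = Add(9, Mul(Rational(-1, 2), Add(Add(40, 54), 69))) = Add(9, Mul(Rational(-1, 2), Add(94, 69))) = Add(9, Mul(Rational(-1, 2), 163)) = Add(9, Rational(-163, 2)) = Rational(-145, 2) ≈ -72.500)
Add(u, Mul(-1, C)) = Add(Rational(-145, 2), Mul(-1, -108)) = Add(Rational(-145, 2), 108) = Rational(71, 2)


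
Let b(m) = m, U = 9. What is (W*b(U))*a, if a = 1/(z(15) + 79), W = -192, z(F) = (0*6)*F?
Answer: -1728/79 ≈ -21.873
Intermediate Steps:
z(F) = 0 (z(F) = 0*F = 0)
a = 1/79 (a = 1/(0 + 79) = 1/79 ≈ 0.012658)
(W*b(U))*a = -192*9*(1/79) = -1728*1/79 = -1728/79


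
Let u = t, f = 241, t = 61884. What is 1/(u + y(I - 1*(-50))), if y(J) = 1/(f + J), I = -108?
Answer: 183/11324773 ≈ 1.6159e-5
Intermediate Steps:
u = 61884
y(J) = 1/(241 + J)
1/(u + y(I - 1*(-50))) = 1/(61884 + 1/(241 + (-108 - 1*(-50)))) = 1/(61884 + 1/(241 + (-108 + 50))) = 1/(61884 + 1/(241 - 58)) = 1/(61884 + 1/183) = 1/(11324773/183) = 183/11324773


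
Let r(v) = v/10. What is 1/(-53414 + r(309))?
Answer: -10/533831 ≈ -1.8733e-5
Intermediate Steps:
r(v) = v/10 (r(v) = v*(⅒) = v/10)
1/(-53414 + r(309)) = 1/(-53414 + (⅒)*309) = 1/(-53414 + 309/10) = 1/(-533831/10) = -10/533831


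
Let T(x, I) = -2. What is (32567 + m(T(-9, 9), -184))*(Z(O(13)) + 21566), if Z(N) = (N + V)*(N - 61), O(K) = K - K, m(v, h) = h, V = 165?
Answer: 372436883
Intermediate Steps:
O(K) = 0
Z(N) = (-61 + N)*(165 + N) (Z(N) = (N + 165)*(N - 61) = (165 + N)*(-61 + N) = (-61 + N)*(165 + N))
(32567 + m(T(-9, 9), -184))*(Z(O(13)) + 21566) = (32567 - 184)*((-10065 + 0² + 104*0) + 21566) = 32383*((-10065 + 0 + 0) + 21566) = 32383*(-10065 + 21566) = 32383*11501 = 372436883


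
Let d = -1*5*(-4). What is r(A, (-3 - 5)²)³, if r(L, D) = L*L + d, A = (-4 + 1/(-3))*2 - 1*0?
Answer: 627222016/729 ≈ 8.6039e+5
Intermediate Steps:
d = 20 (d = -5*(-4) = 20)
A = -26/3 (A = (-4 - ⅓)*2 + 0 = -13/3*2 + 0 = -26/3 + 0 = -26/3 ≈ -8.6667)
r(L, D) = 20 + L² (r(L, D) = L*L + 20 = L² + 20 = 20 + L²)
r(A, (-3 - 5)²)³ = (20 + (-26/3)²)³ = (20 + 676/9)³ = (856/9)³ = 627222016/729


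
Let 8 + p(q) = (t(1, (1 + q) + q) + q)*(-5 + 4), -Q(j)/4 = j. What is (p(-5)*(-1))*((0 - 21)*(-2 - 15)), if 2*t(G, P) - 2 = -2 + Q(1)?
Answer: 357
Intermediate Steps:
Q(j) = -4*j
t(G, P) = -2 (t(G, P) = 1 + (-2 - 4*1)/2 = 1 + (-2 - 4)/2 = 1 + (½)*(-6) = 1 - 3 = -2)
p(q) = -6 - q (p(q) = -8 + (-2 + q)*(-5 + 4) = -8 + (-2 + q)*(-1) = -8 + (2 - q) = -6 - q)
(p(-5)*(-1))*((0 - 21)*(-2 - 15)) = ((-6 - 1*(-5))*(-1))*((0 - 21)*(-2 - 15)) = ((-6 + 5)*(-1))*(-21*(-17)) = -1*(-1)*357 = 1*357 = 357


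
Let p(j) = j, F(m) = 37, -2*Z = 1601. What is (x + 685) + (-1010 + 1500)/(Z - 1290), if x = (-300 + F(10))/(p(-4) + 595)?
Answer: 1690936352/2470971 ≈ 684.32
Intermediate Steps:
Z = -1601/2 (Z = -½*1601 = -1601/2 ≈ -800.50)
x = -263/591 (x = (-300 + 37)/(-4 + 595) = -263/591 ≈ -0.44501)
(x + 685) + (-1010 + 1500)/(Z - 1290) = (-263/591 + 685) + (-1010 + 1500)/(-1601/2 - 1290) = 404572/591 + 490/(-4181/2) = 404572/591 + 490*(-2/4181) = 404572/591 - 980/4181 = 1690936352/2470971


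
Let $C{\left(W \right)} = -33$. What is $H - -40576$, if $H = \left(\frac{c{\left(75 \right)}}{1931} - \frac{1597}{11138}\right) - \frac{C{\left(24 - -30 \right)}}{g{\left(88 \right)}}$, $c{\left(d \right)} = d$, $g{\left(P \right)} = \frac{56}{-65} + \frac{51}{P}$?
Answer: $\frac{1403581441971643}{34691562014} \approx 40459.0$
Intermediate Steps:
$g{\left(P \right)} = - \frac{56}{65} + \frac{51}{P}$ ($g{\left(P \right)} = 56 \left(- \frac{1}{65}\right) + \frac{51}{P} = - \frac{56}{65} + \frac{51}{P}$)
$H = - \frac{4063378308421}{34691562014}$ ($H = \left(\frac{75}{1931} - \frac{1597}{11138}\right) - - \frac{33}{- \frac{56}{65} + \frac{51}{88}} = - \frac{2248457}{21507478} - - \frac{33}{- \frac{1613}{5720}} = - \frac{2248457}{21507478} - \left(-33\right) \left(- \frac{5720}{1613}\right) = - \frac{2248457}{21507478} - \frac{188760}{1613} = - \frac{4063378308421}{34691562014} \approx -117.13$)
$H - -40576 = - \frac{4063378308421}{34691562014} - -40576 = - \frac{4063378308421}{34691562014} + 40576 = \frac{1403581441971643}{34691562014}$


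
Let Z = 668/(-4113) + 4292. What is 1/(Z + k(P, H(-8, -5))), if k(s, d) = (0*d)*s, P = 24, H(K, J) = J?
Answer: 4113/17652328 ≈ 0.00023300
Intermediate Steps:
Z = 17652328/4113 (Z = 668*(-1/4113) + 4292 = -668/4113 + 4292 = 17652328/4113 ≈ 4291.8)
k(s, d) = 0 (k(s, d) = 0*s = 0)
1/(Z + k(P, H(-8, -5))) = 1/(17652328/4113 + 0) = 1/(17652328/4113) = 4113/17652328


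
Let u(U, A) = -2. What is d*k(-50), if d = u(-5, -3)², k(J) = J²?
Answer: 10000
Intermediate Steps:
d = 4 (d = (-2)² = 4)
d*k(-50) = 4*(-50)² = 4*2500 = 10000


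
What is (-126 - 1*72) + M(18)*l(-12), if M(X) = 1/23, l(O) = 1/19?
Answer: -86525/437 ≈ -198.00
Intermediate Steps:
l(O) = 1/19
M(X) = 1/23
(-126 - 1*72) + M(18)*l(-12) = (-126 - 1*72) + (1/23)*(1/19) = (-126 - 72) + 1/437 = -198 + 1/437 = -86525/437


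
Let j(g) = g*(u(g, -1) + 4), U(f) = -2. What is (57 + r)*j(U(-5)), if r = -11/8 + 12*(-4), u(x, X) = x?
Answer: -61/2 ≈ -30.500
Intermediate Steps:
r = -395/8 (r = -11*1/8 - 48 = -11/8 - 48 = -395/8 ≈ -49.375)
j(g) = g*(4 + g) (j(g) = g*(g + 4) = g*(4 + g))
(57 + r)*j(U(-5)) = (57 - 395/8)*(-2*(4 - 2)) = 61*(-2*2)/8 = (61/8)*(-4) = -61/2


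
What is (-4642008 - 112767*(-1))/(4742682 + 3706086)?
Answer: -503249/938752 ≈ -0.53608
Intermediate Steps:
(-4642008 - 112767*(-1))/(4742682 + 3706086) = (-4642008 + 112767)/8448768 = -4529241*1/8448768 = -503249/938752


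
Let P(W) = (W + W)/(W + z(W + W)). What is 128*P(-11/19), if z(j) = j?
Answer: 256/3 ≈ 85.333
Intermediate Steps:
P(W) = 2/3 (P(W) = (W + W)/(W + (W + W)) = (2*W)/(W + 2*W) = (2*W)/((3*W)) = (2*W)*(1/(3*W)) = 2/3)
128*P(-11/19) = 128*(2/3) = 256/3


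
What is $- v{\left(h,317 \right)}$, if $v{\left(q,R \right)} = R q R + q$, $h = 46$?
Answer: $-4622540$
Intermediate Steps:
$v{\left(q,R \right)} = q + q R^{2}$ ($v{\left(q,R \right)} = q R^{2} + q = q + q R^{2}$)
$- v{\left(h,317 \right)} = - 46 \left(1 + 317^{2}\right) = - 46 \left(1 + 100489\right) = - 46 \cdot 100490 = \left(-1\right) 4622540 = -4622540$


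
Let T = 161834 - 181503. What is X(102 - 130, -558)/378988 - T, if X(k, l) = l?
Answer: 3727157207/189494 ≈ 19669.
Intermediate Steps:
T = -19669
X(102 - 130, -558)/378988 - T = -558/378988 - 1*(-19669) = -558*1/378988 + 19669 = -279/189494 + 19669 = 3727157207/189494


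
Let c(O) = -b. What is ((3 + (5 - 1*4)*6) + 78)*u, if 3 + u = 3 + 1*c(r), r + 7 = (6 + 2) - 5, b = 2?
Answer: -174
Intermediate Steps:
r = -4 (r = -7 + ((6 + 2) - 5) = -7 + (8 - 5) = -7 + 3 = -4)
c(O) = -2 (c(O) = -1*2 = -2)
u = -2 (u = -3 + (3 + 1*(-2)) = -3 + (3 - 2) = -3 + 1 = -2)
((3 + (5 - 1*4)*6) + 78)*u = ((3 + (5 - 1*4)*6) + 78)*(-2) = ((3 + (5 - 4)*6) + 78)*(-2) = ((3 + 1*6) + 78)*(-2) = ((3 + 6) + 78)*(-2) = (9 + 78)*(-2) = 87*(-2) = -174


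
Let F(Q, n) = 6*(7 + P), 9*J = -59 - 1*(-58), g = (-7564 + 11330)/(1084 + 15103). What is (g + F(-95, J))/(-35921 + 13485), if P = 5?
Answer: -584615/181585766 ≈ -0.0032195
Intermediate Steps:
g = 3766/16187 ≈ 0.23266
J = -⅑ (J = (-59 - 1*(-58))/9 = (-59 + 58)/9 = (⅑)*(-1) = -⅑ ≈ -0.11111)
F(Q, n) = 72 (F(Q, n) = 6*(7 + 5) = 6*12 = 72)
(g + F(-95, J))/(-35921 + 13485) = (3766/16187 + 72)/(-35921 + 13485) = (1169230/16187)/(-22436) = (1169230/16187)*(-1/22436) = -584615/181585766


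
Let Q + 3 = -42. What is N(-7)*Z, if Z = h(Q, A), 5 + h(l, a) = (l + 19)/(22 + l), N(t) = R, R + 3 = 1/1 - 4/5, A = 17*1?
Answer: 1246/115 ≈ 10.835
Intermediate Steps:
Q = -45 (Q = -3 - 42 = -45)
A = 17
R = -14/5 (R = -3 + (1/1 - 4/5) = -3 + (1*1 - 4*⅕) = -3 + (1 - ⅘) = -3 + ⅕ = -14/5 ≈ -2.8000)
N(t) = -14/5
h(l, a) = -5 + (19 + l)/(22 + l) (h(l, a) = -5 + (l + 19)/(22 + l) = -5 + (19 + l)/(22 + l))
Z = -89/23 (Z = (-91 - 4*(-45))/(22 - 45) = (-91 + 180)/(-23) = -1/23*89 = -89/23 ≈ -3.8696)
N(-7)*Z = -14/5*(-89/23) = 1246/115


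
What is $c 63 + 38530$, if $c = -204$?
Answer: $25678$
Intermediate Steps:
$c 63 + 38530 = \left(-204\right) 63 + 38530 = -12852 + 38530 = 25678$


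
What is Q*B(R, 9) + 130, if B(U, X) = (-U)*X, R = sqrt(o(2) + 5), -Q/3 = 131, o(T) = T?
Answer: 130 + 3537*sqrt(7) ≈ 9488.0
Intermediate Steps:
Q = -393 (Q = -3*131 = -393)
R = sqrt(7) (R = sqrt(2 + 5) = sqrt(7) ≈ 2.6458)
B(U, X) = -U*X
Q*B(R, 9) + 130 = -(-393)*sqrt(7)*9 + 130 = -(-3537)*sqrt(7) + 130 = 3537*sqrt(7) + 130 = 130 + 3537*sqrt(7)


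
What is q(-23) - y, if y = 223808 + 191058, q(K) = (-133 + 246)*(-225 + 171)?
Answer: -420968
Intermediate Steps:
q(K) = -6102 (q(K) = 113*(-54) = -6102)
y = 414866
q(-23) - y = -6102 - 1*414866 = -6102 - 414866 = -420968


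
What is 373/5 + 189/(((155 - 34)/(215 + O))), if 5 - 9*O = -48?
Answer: 253873/605 ≈ 419.63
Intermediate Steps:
O = 53/9 (O = 5/9 - 1/9*(-48) = 5/9 + 16/3 = 53/9 ≈ 5.8889)
373/5 + 189/(((155 - 34)/(215 + O))) = 373/5 + 189/(((155 - 34)/(215 + 53/9))) = 373*(1/5) + 189/((121/(1988/9))) = 373/5 + 189/((121*(9/1988))) = 373/5 + 189/(1089/1988) = 373/5 + 189*(1988/1089) = 373/5 + 41748/121 = 253873/605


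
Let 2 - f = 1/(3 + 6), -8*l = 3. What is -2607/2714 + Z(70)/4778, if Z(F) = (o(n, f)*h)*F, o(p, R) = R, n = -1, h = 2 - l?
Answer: -208871543/233414856 ≈ -0.89485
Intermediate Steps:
l = -3/8 (l = -⅛*3 = -3/8 ≈ -0.37500)
f = 17/9 (f = 2 - 1/(3 + 6) = 2 - 1/9 = 2 - 1*⅑ = 2 - ⅑ = 17/9 ≈ 1.8889)
h = 19/8 (h = 2 - 1*(-3/8) = 2 + 3/8 = 19/8 ≈ 2.3750)
Z(F) = 323*F/72 (Z(F) = ((17/9)*(19/8))*F = 323*F/72)
-2607/2714 + Z(70)/4778 = -2607/2714 + ((323/72)*70)/4778 = -2607*1/2714 + (11305/36)*(1/4778) = -2607/2714 + 11305/172008 = -208871543/233414856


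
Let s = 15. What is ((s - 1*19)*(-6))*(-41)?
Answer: -984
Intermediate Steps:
((s - 1*19)*(-6))*(-41) = ((15 - 1*19)*(-6))*(-41) = ((15 - 19)*(-6))*(-41) = -4*(-6)*(-41) = 24*(-41) = -984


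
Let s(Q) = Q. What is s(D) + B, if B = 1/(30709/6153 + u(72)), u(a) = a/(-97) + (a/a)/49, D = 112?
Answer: 2001760831/17835562 ≈ 112.23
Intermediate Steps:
u(a) = 1/49 - a/97 (u(a) = a*(-1/97) + 1*(1/49) = -a/97 + 1/49 = 1/49 - a/97)
B = 4177887/17835562 (B = 1/(30709/6153 + (1/49 - 1/97*72)) = 1/(30709*(1/6153) + (1/49 - 72/97)) = 1/(4387/879 - 3431/4753) = 1/(17835562/4177887) = 4177887/17835562 ≈ 0.23424)
s(D) + B = 112 + 4177887/17835562 = 2001760831/17835562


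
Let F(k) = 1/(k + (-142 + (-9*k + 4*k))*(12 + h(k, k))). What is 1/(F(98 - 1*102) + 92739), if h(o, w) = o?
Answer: 980/90884219 ≈ 1.0783e-5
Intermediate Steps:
F(k) = 1/(k + (-142 - 5*k)*(12 + k)) (F(k) = 1/(k + (-142 + (-9*k + 4*k))*(12 + k)) = 1/(k + (-142 - 5*k)*(12 + k)))
1/(F(98 - 1*102) + 92739) = 1/(-1/(1704 + 5*(98 - 1*102)² + 201*(98 - 1*102)) + 92739) = 1/(-1/(1704 + 5*(98 - 102)² + 201*(98 - 102)) + 92739) = 1/(-1/(1704 + 5*(-4)² + 201*(-4)) + 92739) = 1/(-1/(1704 + 5*16 - 804) + 92739) = 1/(-1/(1704 + 80 - 804) + 92739) = 1/(-1/980 + 92739) = 1/(90884219/980) = 980/90884219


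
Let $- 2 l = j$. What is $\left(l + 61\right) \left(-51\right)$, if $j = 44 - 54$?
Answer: $-3366$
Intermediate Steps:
$j = -10$ ($j = 44 - 54 = -10$)
$l = 5$ ($l = \left(- \frac{1}{2}\right) \left(-10\right) = 5$)
$\left(l + 61\right) \left(-51\right) = \left(5 + 61\right) \left(-51\right) = 66 \left(-51\right) = -3366$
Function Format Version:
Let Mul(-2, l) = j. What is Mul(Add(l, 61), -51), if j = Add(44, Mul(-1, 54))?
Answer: -3366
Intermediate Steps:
j = -10 (j = Add(44, -54) = -10)
l = 5 (l = Mul(Rational(-1, 2), -10) = 5)
Mul(Add(l, 61), -51) = Mul(Add(5, 61), -51) = Mul(66, -51) = -3366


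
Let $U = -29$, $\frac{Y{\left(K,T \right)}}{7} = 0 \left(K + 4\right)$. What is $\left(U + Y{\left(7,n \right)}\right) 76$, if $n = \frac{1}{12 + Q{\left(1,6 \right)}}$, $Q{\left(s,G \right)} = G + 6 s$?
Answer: $-2204$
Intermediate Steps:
$n = \frac{1}{24}$ ($n = \frac{1}{12 + \left(6 + 6 \cdot 1\right)} = \frac{1}{12 + \left(6 + 6\right)} = \frac{1}{12 + 12} = \frac{1}{24} \approx 0.041667$)
$Y{\left(K,T \right)} = 0$ ($Y{\left(K,T \right)} = 7 \cdot 0 \left(K + 4\right) = 7 \cdot 0 \left(4 + K\right) = 7 \cdot 0 = 0$)
$\left(U + Y{\left(7,n \right)}\right) 76 = \left(-29 + 0\right) 76 = \left(-29\right) 76 = -2204$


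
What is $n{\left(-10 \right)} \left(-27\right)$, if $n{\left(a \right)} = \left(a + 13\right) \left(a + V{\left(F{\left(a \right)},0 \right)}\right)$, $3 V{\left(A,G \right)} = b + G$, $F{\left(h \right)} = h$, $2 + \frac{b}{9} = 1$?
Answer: $1053$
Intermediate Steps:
$b = -9$ ($b = -18 + 9 \cdot 1 = -18 + 9 = -9$)
$V{\left(A,G \right)} = -3 + \frac{G}{3}$ ($V{\left(A,G \right)} = \frac{-9 + G}{3} = -3 + \frac{G}{3}$)
$n{\left(a \right)} = \left(-3 + a\right) \left(13 + a\right)$ ($n{\left(a \right)} = \left(a + 13\right) \left(a + \left(-3 + \frac{1}{3} \cdot 0\right)\right) = \left(13 + a\right) \left(a + \left(-3 + 0\right)\right) = \left(13 + a\right) \left(a - 3\right) = \left(13 + a\right) \left(-3 + a\right) = \left(-3 + a\right) \left(13 + a\right)$)
$n{\left(-10 \right)} \left(-27\right) = \left(-39 + \left(-10\right)^{2} + 10 \left(-10\right)\right) \left(-27\right) = \left(-39 + 100 - 100\right) \left(-27\right) = \left(-39\right) \left(-27\right) = 1053$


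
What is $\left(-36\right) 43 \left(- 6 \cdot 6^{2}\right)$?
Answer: $334368$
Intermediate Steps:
$\left(-36\right) 43 \left(- 6 \cdot 6^{2}\right) = - 1548 \left(\left(-6\right) 36\right) = \left(-1548\right) \left(-216\right) = 334368$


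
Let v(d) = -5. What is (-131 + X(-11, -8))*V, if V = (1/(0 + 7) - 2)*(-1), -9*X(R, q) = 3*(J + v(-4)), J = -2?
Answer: -5018/21 ≈ -238.95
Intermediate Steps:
X(R, q) = 7/3 (X(R, q) = -(-2 - 5)/3 = -(-7)/3 = -1/9*(-21) = 7/3)
V = 13/7 (V = (1/7 - 2)*(-1) = -13/7*(-1) = 13/7 ≈ 1.8571)
(-131 + X(-11, -8))*V = (-131 + 7/3)*(13/7) = -386/3*13/7 = -5018/21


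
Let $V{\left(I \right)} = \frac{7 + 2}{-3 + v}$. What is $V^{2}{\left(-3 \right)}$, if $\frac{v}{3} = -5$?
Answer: $\frac{1}{4} \approx 0.25$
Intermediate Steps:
$v = -15$ ($v = 3 \left(-5\right) = -15$)
$V{\left(I \right)} = - \frac{1}{2}$ ($V{\left(I \right)} = \frac{7 + 2}{-3 - 15} = \frac{9}{-18} = 9 \left(- \frac{1}{18}\right) = - \frac{1}{2}$)
$V^{2}{\left(-3 \right)} = \left(- \frac{1}{2}\right)^{2} = \frac{1}{4}$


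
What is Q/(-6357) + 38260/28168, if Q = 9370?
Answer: -5178835/44765994 ≈ -0.11569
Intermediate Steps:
Q/(-6357) + 38260/28168 = 9370/(-6357) + 38260/28168 = 9370*(-1/6357) + 38260*(1/28168) = -9370/6357 + 9565/7042 = -5178835/44765994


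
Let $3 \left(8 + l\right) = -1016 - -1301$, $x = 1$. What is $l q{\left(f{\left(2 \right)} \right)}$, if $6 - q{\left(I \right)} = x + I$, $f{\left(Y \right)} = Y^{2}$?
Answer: $87$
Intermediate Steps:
$l = 87$ ($l = -8 + \frac{-1016 - -1301}{3} = -8 + \frac{-1016 + 1301}{3} = -8 + \frac{1}{3} \cdot 285 = -8 + 95 = 87$)
$q{\left(I \right)} = 5 - I$ ($q{\left(I \right)} = 6 - \left(1 + I\right) = 5 - I$)
$l q{\left(f{\left(2 \right)} \right)} = 87 \left(5 - 2^{2}\right) = 87 \left(5 - 4\right) = 87 \cdot 1 = 87$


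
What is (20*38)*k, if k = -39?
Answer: -29640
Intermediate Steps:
(20*38)*k = (20*38)*(-39) = 760*(-39) = -29640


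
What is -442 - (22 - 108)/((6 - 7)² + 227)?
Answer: -50345/114 ≈ -441.62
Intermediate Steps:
-442 - (22 - 108)/((6 - 7)² + 227) = -442 - (-86)/((-1)² + 227) = -442 - (-86)/(1 + 227) = -442 - (-86)/228 = -442 - 1*(-43/114) = -442 + 43/114 = -50345/114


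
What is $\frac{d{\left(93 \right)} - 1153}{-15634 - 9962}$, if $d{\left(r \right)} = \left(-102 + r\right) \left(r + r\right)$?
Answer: $\frac{2827}{25596} \approx 0.11045$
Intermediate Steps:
$d{\left(r \right)} = 2 r \left(-102 + r\right)$ ($d{\left(r \right)} = \left(-102 + r\right) 2 r = 2 r \left(-102 + r\right)$)
$\frac{d{\left(93 \right)} - 1153}{-15634 - 9962} = \frac{2 \cdot 93 \left(-102 + 93\right) - 1153}{-15634 - 9962} = \frac{2 \cdot 93 \left(-9\right) - 1153}{-25596} = \left(-1674 - 1153\right) \left(- \frac{1}{25596}\right) = \left(-2827\right) \left(- \frac{1}{25596}\right) = \frac{2827}{25596}$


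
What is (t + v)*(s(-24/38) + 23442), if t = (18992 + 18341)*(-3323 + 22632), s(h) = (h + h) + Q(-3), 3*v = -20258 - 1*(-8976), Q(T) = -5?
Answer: 962950306102111/57 ≈ 1.6894e+13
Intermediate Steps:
v = -11282/3 (v = (-20258 - 1*(-8976))/3 = (-20258 + 8976)/3 = (1/3)*(-11282) = -11282/3 ≈ -3760.7)
s(h) = -5 + 2*h (s(h) = (h + h) - 5 = 2*h - 5 = -5 + 2*h)
t = 720862897 (t = 37333*19309 = 720862897)
(t + v)*(s(-24/38) + 23442) = (720862897 - 11282/3)*((-5 + 2*(-24/38)) + 23442) = 2162577409*((-5 + 2*(-24*1/38)) + 23442)/3 = 2162577409*((-5 + 2*(-12/19)) + 23442)/3 = 2162577409*((-5 - 24/19) + 23442)/3 = 2162577409*(-119/19 + 23442)/3 = (2162577409/3)*(445279/19) = 962950306102111/57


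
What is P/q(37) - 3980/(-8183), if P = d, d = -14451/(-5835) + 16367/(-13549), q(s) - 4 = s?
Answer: 4573822468294/8841445135915 ≈ 0.51732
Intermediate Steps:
q(s) = 4 + s
d = 33431718/26352805 (d = -14451*(-1/5835) + 16367*(-1/13549) = 4817/1945 - 16367/13549 = 33431718/26352805 ≈ 1.2686)
P = 33431718/26352805 ≈ 1.2686
P/q(37) - 3980/(-8183) = 33431718/(26352805*(4 + 37)) - 3980/(-8183) = (33431718/26352805)/41 - 3980*(-1/8183) = (33431718/26352805)*(1/41) + 3980/8183 = 33431718/1080465005 + 3980/8183 = 4573822468294/8841445135915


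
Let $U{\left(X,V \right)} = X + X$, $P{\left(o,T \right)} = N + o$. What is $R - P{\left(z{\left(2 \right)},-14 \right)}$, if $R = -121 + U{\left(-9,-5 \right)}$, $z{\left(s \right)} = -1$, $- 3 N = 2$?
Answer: $- \frac{412}{3} \approx -137.33$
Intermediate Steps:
$N = - \frac{2}{3}$ ($N = \left(- \frac{1}{3}\right) 2 = - \frac{2}{3} \approx -0.66667$)
$P{\left(o,T \right)} = - \frac{2}{3} + o$
$U{\left(X,V \right)} = 2 X$
$R = -139$ ($R = -121 + 2 \left(-9\right) = -121 - 18 = -139$)
$R - P{\left(z{\left(2 \right)},-14 \right)} = -139 - \left(- \frac{2}{3} - 1\right) = -139 - - \frac{5}{3} = -139 + \frac{5}{3} = - \frac{412}{3}$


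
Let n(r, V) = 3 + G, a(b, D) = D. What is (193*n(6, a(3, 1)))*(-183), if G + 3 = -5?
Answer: 176595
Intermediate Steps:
G = -8 (G = -3 - 5 = -8)
n(r, V) = -5 (n(r, V) = 3 - 8 = -5)
(193*n(6, a(3, 1)))*(-183) = (193*(-5))*(-183) = -965*(-183) = 176595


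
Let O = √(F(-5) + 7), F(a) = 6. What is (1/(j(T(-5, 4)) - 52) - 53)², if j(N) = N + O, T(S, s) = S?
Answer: 14717274619/5235848 + 171565*√13/5235848 ≈ 2811.0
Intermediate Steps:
O = √13 (O = √(6 + 7) = √13 ≈ 3.6056)
j(N) = N + √13
(1/(j(T(-5, 4)) - 52) - 53)² = (1/((-5 + √13) - 52) - 53)² = (1/(-57 + √13) - 53)² = (-53 + 1/(-57 + √13))²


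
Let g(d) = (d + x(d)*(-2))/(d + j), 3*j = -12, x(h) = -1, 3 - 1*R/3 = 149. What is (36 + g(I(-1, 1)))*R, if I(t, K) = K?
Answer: -15330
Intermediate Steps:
R = -438 (R = 9 - 3*149 = 9 - 447 = -438)
j = -4 (j = (⅓)*(-12) = -4)
g(d) = (2 + d)/(-4 + d) (g(d) = (d - 1*(-2))/(d - 4) = (d + 2)/(-4 + d) = (2 + d)/(-4 + d))
(36 + g(I(-1, 1)))*R = (36 + (2 + 1)/(-4 + 1))*(-438) = (36 + 3/(-3))*(-438) = (36 - ⅓*3)*(-438) = (36 - 1)*(-438) = 35*(-438) = -15330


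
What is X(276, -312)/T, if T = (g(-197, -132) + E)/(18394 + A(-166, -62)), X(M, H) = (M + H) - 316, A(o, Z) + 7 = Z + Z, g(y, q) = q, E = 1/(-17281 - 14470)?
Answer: 204113716576/4191133 ≈ 48701.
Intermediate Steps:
E = -1/31751 (E = 1/(-31751) = -1/31751 ≈ -3.1495e-5)
A(o, Z) = -7 + 2*Z (A(o, Z) = -7 + (Z + Z) = -7 + 2*Z)
X(M, H) = -316 + H + M (X(M, H) = (H + M) - 316 = -316 + H + M)
T = -4191133/579868513 (T = (-132 - 1/31751)/(18394 + (-7 + 2*(-62))) = -4191133/(31751*(18394 + (-7 - 124))) = -4191133/(31751*(18394 - 131)) = -4191133/31751/18263 = -4191133/31751*1/18263 = -4191133/579868513 ≈ -0.0072277)
X(276, -312)/T = (-316 - 312 + 276)/(-4191133/579868513) = -352*(-579868513/4191133) = 204113716576/4191133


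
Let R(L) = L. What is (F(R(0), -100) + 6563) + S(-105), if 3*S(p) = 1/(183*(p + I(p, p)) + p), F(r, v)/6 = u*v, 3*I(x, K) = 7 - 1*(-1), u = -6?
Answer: 574168847/56496 ≈ 10163.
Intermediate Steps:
I(x, K) = 8/3 (I(x, K) = (7 - 1*(-1))/3 = (7 + 1)/3 = (1/3)*8 = 8/3)
F(r, v) = -36*v (F(r, v) = 6*(-6*v) = -36*v)
S(p) = 1/(3*(488 + 184*p)) (S(p) = 1/(3*(183*(p + 8/3) + p)) = 1/(3*(183*(8/3 + p) + p)) = 1/(3*((488 + 183*p) + p)) = 1/(3*(488 + 184*p)))
(F(R(0), -100) + 6563) + S(-105) = (-36*(-100) + 6563) + 1/(24*(61 + 23*(-105))) = (3600 + 6563) + 1/(24*(61 - 2415)) = 10163 + (1/24)/(-2354) = 10163 + (1/24)*(-1/2354) = 10163 - 1/56496 = 574168847/56496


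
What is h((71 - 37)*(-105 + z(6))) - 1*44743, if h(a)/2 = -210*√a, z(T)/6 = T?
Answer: -44743 - 420*I*√2346 ≈ -44743.0 - 20343.0*I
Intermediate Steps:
z(T) = 6*T
h(a) = -420*√a (h(a) = 2*(-210*√a) = -420*√a)
h((71 - 37)*(-105 + z(6))) - 1*44743 = -420*√(-105 + 6*6)*√(71 - 37) - 1*44743 = -420*√34*√(-105 + 36) - 44743 = -420*I*√2346 - 44743 = -44743 - 420*I*√2346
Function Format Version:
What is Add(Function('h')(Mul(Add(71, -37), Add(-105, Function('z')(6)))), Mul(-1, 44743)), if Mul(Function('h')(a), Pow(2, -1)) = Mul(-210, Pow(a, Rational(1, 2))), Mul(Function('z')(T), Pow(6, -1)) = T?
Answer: Add(-44743, Mul(-420, I, Pow(2346, Rational(1, 2)))) ≈ Add(-44743., Mul(-20343., I))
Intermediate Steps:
Function('z')(T) = Mul(6, T)
Function('h')(a) = Mul(-420, Pow(a, Rational(1, 2))) (Function('h')(a) = Mul(2, Mul(-210, Pow(a, Rational(1, 2)))) = Mul(-420, Pow(a, Rational(1, 2))))
Add(Function('h')(Mul(Add(71, -37), Add(-105, Function('z')(6)))), Mul(-1, 44743)) = Add(Mul(-420, Pow(Mul(Add(71, -37), Add(-105, Mul(6, 6))), Rational(1, 2))), Mul(-1, 44743)) = Add(Mul(-420, Pow(Mul(34, Add(-105, 36)), Rational(1, 2))), -44743) = Add(Mul(-420, Pow(Mul(34, -69), Rational(1, 2))), -44743) = Add(Mul(-420, Pow(-2346, Rational(1, 2))), -44743) = Add(Mul(-420, Mul(I, Pow(2346, Rational(1, 2)))), -44743) = Add(Mul(-420, I, Pow(2346, Rational(1, 2))), -44743) = Add(-44743, Mul(-420, I, Pow(2346, Rational(1, 2))))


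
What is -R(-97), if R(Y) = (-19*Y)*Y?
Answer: 178771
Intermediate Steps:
R(Y) = -19*Y²
-R(-97) = -(-19)*(-97)² = -(-19)*9409 = -1*(-178771) = 178771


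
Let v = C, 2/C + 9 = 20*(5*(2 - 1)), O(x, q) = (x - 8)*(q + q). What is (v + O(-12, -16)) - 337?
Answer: 27575/91 ≈ 303.02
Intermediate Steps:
O(x, q) = 2*q*(-8 + x) (O(x, q) = (-8 + x)*(2*q) = 2*q*(-8 + x))
C = 2/91 (C = 2/(-9 + 20*(5*(2 - 1))) = 2/(-9 + 20*(5*1)) = 2/(-9 + 20*5) = 2/(-9 + 100) = 2/91 ≈ 0.021978)
v = 2/91 ≈ 0.021978
(v + O(-12, -16)) - 337 = (2/91 + 2*(-16)*(-8 - 12)) - 337 = (2/91 + 2*(-16)*(-20)) - 337 = (2/91 + 640) - 337 = 58242/91 - 337 = 27575/91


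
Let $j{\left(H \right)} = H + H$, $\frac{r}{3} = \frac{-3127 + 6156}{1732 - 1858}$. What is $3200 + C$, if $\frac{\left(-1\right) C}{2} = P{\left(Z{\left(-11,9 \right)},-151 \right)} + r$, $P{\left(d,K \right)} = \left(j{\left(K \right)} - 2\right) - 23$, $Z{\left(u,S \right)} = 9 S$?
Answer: $\frac{83963}{21} \approx 3998.2$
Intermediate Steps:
$r = - \frac{3029}{42}$ ($r = 3 \frac{-3127 + 6156}{1732 - 1858} = 3 \frac{3029}{-126} = 3 \cdot 3029 \left(- \frac{1}{126}\right) = 3 \left(- \frac{3029}{126}\right) = - \frac{3029}{42} \approx -72.119$)
$j{\left(H \right)} = 2 H$
$P{\left(d,K \right)} = -25 + 2 K$ ($P{\left(d,K \right)} = \left(2 K - 2\right) - 23 = \left(-2 + 2 K\right) - 23 = -25 + 2 K$)
$C = \frac{16763}{21}$ ($C = - 2 \left(\left(-25 + 2 \left(-151\right)\right) - \frac{3029}{42}\right) = - 2 \left(\left(-25 - 302\right) - \frac{3029}{42}\right) = - 2 \left(-327 - \frac{3029}{42}\right) = \left(-2\right) \left(- \frac{16763}{42}\right) = \frac{16763}{21} \approx 798.24$)
$3200 + C = 3200 + \frac{16763}{21} = \frac{83963}{21}$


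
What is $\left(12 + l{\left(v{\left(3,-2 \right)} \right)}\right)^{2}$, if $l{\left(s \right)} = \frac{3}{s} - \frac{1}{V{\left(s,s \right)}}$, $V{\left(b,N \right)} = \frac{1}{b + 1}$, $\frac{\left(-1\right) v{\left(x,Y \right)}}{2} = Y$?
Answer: $\frac{961}{16} \approx 60.063$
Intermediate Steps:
$v{\left(x,Y \right)} = - 2 Y$
$V{\left(b,N \right)} = \frac{1}{1 + b}$
$l{\left(s \right)} = -1 - s + \frac{3}{s}$ ($l{\left(s \right)} = \frac{3}{s} - \frac{1}{\frac{1}{1 + s}} = \frac{3}{s} - \left(1 + s\right) = -1 - s + \frac{3}{s}$)
$\left(12 + l{\left(v{\left(3,-2 \right)} \right)}\right)^{2} = \left(12 - \left(1 + 4 - \frac{3}{4}\right)\right)^{2} = \left(12 - \left(5 - \frac{3}{4}\right)\right)^{2} = \left(12 - \frac{17}{4}\right)^{2} = \left(\frac{31}{4}\right)^{2} = \frac{961}{16}$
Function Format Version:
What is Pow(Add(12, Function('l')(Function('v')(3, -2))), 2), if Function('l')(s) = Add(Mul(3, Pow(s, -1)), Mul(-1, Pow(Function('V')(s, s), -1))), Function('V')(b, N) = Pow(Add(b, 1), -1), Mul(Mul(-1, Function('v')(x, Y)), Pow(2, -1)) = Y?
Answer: Rational(961, 16) ≈ 60.063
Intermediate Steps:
Function('v')(x, Y) = Mul(-2, Y)
Function('V')(b, N) = Pow(Add(1, b), -1)
Function('l')(s) = Add(-1, Mul(-1, s), Mul(3, Pow(s, -1))) (Function('l')(s) = Add(Mul(3, Pow(s, -1)), Mul(-1, Pow(Pow(Add(1, s), -1), -1))) = Add(Mul(3, Pow(s, -1)), Mul(-1, Add(1, s))) = Add(Mul(3, Pow(s, -1)), Add(-1, Mul(-1, s))) = Add(-1, Mul(-1, s), Mul(3, Pow(s, -1))))
Pow(Add(12, Function('l')(Function('v')(3, -2))), 2) = Pow(Add(12, Add(-1, Mul(-1, Mul(-2, -2)), Mul(3, Pow(Mul(-2, -2), -1)))), 2) = Pow(Add(12, Add(-1, Mul(-1, 4), Mul(3, Pow(4, -1)))), 2) = Pow(Add(12, Add(-1, -4, Mul(3, Rational(1, 4)))), 2) = Pow(Add(12, Add(-1, -4, Rational(3, 4))), 2) = Pow(Add(12, Rational(-17, 4)), 2) = Pow(Rational(31, 4), 2) = Rational(961, 16)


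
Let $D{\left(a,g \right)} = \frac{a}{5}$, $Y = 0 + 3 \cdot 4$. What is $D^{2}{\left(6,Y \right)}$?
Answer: $\frac{36}{25} \approx 1.44$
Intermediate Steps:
$Y = 12$ ($Y = 0 + 12 = 12$)
$D{\left(a,g \right)} = \frac{a}{5}$ ($D{\left(a,g \right)} = a \frac{1}{5} = \frac{a}{5}$)
$D^{2}{\left(6,Y \right)} = \left(\frac{1}{5} \cdot 6\right)^{2} = \left(\frac{6}{5}\right)^{2} = \frac{36}{25}$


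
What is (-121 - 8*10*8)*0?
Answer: 0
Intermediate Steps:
(-121 - 8*10*8)*0 = (-121 - 8*80)*0 = (-121 - 1*640)*0 = (-121 - 640)*0 = -761*0 = 0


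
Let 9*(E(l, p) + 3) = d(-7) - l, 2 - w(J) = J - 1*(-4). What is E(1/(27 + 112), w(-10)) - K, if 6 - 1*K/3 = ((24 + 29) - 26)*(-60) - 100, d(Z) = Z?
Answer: -6482405/1251 ≈ -5181.8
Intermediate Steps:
w(J) = -2 - J (w(J) = 2 - (J - 1*(-4)) = 2 - (J + 4) = 2 - (4 + J) = 2 + (-4 - J) = -2 - J)
E(l, p) = -34/9 - l/9 (E(l, p) = -3 + (-7 - l)/9 = -3 + (-7/9 - l/9) = -34/9 - l/9)
K = 5178 (K = 18 - 3*(((24 + 29) - 26)*(-60) - 100) = 18 - 3*((53 - 26)*(-60) - 100) = 18 - 3*(27*(-60) - 100) = 18 - 3*(-1620 - 100) = 18 - 3*(-1720) = 18 + 5160 = 5178)
E(1/(27 + 112), w(-10)) - K = (-34/9 - 1/(9*(27 + 112))) - 1*5178 = (-34/9 - 1/9/139) - 5178 = (-34/9 - 1/9*1/139) - 5178 = (-34/9 - 1/1251) - 5178 = -4727/1251 - 5178 = -6482405/1251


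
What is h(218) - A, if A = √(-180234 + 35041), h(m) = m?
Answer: 218 - I*√145193 ≈ 218.0 - 381.04*I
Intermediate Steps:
A = I*√145193 (A = √(-145193) = I*√145193 ≈ 381.04*I)
h(218) - A = 218 - I*√145193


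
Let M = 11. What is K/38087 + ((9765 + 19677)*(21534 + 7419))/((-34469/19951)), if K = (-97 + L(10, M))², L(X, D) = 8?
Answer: -647742380584293613/1312820803 ≈ -4.9340e+8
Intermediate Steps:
K = 7921 (K = (-97 + 8)² = (-89)² = 7921)
K/38087 + ((9765 + 19677)*(21534 + 7419))/((-34469/19951)) = 7921/38087 + ((9765 + 19677)*(21534 + 7419))/((-34469/19951)) = 7921*(1/38087) + (29442*28953)/((-34469*1/19951)) = 7921/38087 + 852434226/(-34469/19951) = 7921/38087 + 852434226*(-19951/34469) = 7921/38087 - 17006915242926/34469 = -647742380584293613/1312820803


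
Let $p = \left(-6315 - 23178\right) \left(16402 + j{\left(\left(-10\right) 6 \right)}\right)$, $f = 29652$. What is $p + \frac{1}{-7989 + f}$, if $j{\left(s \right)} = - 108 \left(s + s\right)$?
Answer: $- \frac{18759583193957}{21663} \approx -8.6597 \cdot 10^{8}$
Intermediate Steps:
$j{\left(s \right)} = - 216 s$ ($j{\left(s \right)} = - 108 \cdot 2 s = - 216 s$)
$p = -865973466$ ($p = \left(-6315 - 23178\right) \left(16402 - 216 \left(\left(-10\right) 6\right)\right) = - 29493 \left(16402 - -12960\right) = - 29493 \left(16402 + 12960\right) = \left(-29493\right) 29362 = -865973466$)
$p + \frac{1}{-7989 + f} = -865973466 + \frac{1}{-7989 + 29652} = -865973466 + \frac{1}{21663} = - \frac{18759583193957}{21663}$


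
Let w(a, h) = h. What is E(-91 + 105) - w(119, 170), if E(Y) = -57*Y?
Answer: -968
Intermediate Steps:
E(-91 + 105) - w(119, 170) = -57*(-91 + 105) - 1*170 = -57*14 - 170 = -798 - 170 = -968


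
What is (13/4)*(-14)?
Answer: -91/2 ≈ -45.500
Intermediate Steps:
(13/4)*(-14) = -91/2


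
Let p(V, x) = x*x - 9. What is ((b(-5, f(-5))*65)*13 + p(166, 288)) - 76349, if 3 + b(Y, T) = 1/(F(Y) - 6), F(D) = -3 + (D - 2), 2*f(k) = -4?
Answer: 63971/16 ≈ 3998.2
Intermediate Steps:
f(k) = -2 (f(k) = (½)*(-4) = -2)
p(V, x) = -9 + x² (p(V, x) = x² - 9 = -9 + x²)
F(D) = -5 + D (F(D) = -3 + (-2 + D) = -5 + D)
b(Y, T) = -3 + 1/(-11 + Y) (b(Y, T) = -3 + 1/((-5 + Y) - 6) = -3 + 1/(-11 + Y))
((b(-5, f(-5))*65)*13 + p(166, 288)) - 76349 = ((((34 - 3*(-5))/(-11 - 5))*65)*13 + (-9 + 288²)) - 76349 = ((((34 + 15)/(-16))*65)*13 + (-9 + 82944)) - 76349 = ((-1/16*49*65)*13 + 82935) - 76349 = (-49/16*65*13 + 82935) - 76349 = (-3185/16*13 + 82935) - 76349 = (-41405/16 + 82935) - 76349 = 1285555/16 - 76349 = 63971/16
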